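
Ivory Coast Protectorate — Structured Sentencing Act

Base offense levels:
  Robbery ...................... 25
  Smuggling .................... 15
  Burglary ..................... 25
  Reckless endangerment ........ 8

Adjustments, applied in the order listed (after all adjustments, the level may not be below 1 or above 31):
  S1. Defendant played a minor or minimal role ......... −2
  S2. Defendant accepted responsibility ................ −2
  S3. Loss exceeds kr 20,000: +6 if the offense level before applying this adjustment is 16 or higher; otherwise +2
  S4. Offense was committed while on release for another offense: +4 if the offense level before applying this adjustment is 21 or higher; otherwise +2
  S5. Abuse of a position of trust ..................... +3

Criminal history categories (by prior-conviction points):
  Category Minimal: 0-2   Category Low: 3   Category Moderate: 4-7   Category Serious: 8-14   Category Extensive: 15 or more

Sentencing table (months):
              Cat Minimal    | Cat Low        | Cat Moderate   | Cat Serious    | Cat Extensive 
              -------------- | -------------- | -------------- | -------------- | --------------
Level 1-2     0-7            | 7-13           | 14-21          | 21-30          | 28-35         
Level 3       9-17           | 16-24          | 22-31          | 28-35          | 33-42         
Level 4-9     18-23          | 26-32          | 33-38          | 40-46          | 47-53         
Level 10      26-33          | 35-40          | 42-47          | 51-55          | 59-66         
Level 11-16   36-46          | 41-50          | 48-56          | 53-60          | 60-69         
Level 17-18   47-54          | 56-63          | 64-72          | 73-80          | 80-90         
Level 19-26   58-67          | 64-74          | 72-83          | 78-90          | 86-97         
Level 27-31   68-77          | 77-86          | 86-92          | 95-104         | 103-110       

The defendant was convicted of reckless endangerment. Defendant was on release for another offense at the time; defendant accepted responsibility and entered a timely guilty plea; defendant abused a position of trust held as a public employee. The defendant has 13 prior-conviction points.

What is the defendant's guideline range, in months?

53-60 months

Base offense level for reckless endangerment: 8.
S2 applies: 8 − 2 = 6.
S4 applies (level before this adjustment is 6 < 21, so +2): 6 + 2 = 8.
S5 applies: 8 + 3 = 11.
Final offense level: 11.
Criminal history: 13 prior points → Category Serious (8-14).
Level 11 falls in the 11-16 band.
Grid: Level 11-16 × Category Serious = 53-60 months.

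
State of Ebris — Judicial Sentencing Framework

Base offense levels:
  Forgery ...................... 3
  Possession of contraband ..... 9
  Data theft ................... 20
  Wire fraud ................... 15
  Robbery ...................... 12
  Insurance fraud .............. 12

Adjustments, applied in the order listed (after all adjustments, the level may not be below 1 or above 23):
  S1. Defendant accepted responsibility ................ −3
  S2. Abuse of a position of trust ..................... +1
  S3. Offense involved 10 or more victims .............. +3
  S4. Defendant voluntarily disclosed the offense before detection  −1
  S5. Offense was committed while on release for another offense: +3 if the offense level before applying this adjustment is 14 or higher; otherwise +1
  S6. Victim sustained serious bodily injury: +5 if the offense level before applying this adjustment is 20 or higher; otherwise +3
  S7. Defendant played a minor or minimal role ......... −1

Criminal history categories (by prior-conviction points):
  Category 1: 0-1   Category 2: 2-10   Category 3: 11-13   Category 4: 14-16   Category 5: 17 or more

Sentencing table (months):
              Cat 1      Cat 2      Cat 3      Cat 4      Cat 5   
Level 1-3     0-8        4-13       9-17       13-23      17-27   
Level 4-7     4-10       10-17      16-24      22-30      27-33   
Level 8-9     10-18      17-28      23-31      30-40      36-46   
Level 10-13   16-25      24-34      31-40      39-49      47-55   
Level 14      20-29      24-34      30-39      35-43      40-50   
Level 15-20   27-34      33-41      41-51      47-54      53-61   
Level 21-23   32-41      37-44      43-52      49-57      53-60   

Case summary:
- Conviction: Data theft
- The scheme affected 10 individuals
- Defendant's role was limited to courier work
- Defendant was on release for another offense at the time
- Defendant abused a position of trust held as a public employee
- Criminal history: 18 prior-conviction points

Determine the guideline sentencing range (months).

Base offense level for data theft: 20.
S2 applies: 20 + 1 = 21.
S3 applies: 21 + 3 = 24.
S5 applies (level before this adjustment is 24 ≥ 14, so +3): 24 + 3 = 27.
S7 applies: 27 − 1 = 26.
Level 26 exceeds the maximum of 23; capped at 23.
Final offense level: 23.
Criminal history: 18 prior points → Category 5 (17+).
Level 23 falls in the 21-23 band.
Grid: Level 21-23 × Category 5 = 53-60 months.

53-60 months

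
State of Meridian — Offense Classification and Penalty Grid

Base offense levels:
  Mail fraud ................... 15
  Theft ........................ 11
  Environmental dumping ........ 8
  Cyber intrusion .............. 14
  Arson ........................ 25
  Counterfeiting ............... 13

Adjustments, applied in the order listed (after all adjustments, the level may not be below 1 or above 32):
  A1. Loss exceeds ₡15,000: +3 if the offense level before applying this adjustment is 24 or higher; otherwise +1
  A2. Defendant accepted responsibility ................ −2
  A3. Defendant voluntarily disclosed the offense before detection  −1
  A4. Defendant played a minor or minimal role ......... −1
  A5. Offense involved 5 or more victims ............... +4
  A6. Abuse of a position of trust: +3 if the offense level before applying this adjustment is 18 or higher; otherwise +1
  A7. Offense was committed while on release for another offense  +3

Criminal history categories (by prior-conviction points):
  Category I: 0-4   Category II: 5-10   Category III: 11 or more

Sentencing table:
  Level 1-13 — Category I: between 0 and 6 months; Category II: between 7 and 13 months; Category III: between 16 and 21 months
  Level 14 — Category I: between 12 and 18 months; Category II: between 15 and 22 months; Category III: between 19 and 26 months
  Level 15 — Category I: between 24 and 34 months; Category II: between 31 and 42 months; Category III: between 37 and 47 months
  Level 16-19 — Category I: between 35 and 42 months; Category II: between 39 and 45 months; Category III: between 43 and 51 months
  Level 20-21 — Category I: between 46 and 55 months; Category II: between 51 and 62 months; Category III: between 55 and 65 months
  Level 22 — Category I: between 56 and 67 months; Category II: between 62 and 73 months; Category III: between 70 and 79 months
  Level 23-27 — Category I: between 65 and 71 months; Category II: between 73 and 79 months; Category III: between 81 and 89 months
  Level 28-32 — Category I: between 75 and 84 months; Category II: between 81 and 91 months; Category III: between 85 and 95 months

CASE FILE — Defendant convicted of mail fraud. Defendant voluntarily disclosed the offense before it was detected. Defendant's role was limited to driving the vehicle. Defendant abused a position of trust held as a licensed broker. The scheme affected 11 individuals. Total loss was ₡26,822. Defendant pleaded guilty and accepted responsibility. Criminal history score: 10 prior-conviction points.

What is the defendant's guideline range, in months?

Base offense level for mail fraud: 15.
A1 applies (level before this adjustment is 15 < 24, so +1): 15 + 1 = 16.
A2 applies: 16 − 2 = 14.
A3 applies: 14 − 1 = 13.
A4 applies: 13 − 1 = 12.
A5 applies: 12 + 4 = 16.
A6 applies (level before this adjustment is 16 < 18, so +1): 16 + 1 = 17.
Final offense level: 17.
Criminal history: 10 prior points → Category II (5-10).
Level 17 falls in the 16-19 band.
Grid: Level 16-19 × Category II = 39-45 months.

39-45 months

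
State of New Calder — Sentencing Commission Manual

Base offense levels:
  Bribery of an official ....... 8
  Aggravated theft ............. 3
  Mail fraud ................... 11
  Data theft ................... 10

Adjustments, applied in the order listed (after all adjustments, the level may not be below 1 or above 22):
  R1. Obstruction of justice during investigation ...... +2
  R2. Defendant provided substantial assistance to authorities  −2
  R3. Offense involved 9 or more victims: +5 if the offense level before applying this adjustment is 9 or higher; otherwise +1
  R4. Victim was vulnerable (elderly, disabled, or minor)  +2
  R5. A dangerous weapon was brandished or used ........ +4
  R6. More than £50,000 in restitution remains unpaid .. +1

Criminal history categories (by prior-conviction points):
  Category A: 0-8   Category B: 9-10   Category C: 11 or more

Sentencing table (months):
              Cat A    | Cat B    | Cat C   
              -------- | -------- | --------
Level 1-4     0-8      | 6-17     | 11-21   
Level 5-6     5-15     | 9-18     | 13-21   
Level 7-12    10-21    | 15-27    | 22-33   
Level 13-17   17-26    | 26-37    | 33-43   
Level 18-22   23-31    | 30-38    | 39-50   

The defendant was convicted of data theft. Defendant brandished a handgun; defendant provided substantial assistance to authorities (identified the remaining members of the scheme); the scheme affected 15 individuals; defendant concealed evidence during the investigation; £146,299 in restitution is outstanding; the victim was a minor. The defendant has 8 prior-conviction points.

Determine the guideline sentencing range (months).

23-31 months

Base offense level for data theft: 10.
R1 applies: 10 + 2 = 12.
R2 applies: 12 − 2 = 10.
R3 applies (level before this adjustment is 10 ≥ 9, so +5): 10 + 5 = 15.
R4 applies: 15 + 2 = 17.
R5 applies: 17 + 4 = 21.
R6 applies: 21 + 1 = 22.
Final offense level: 22.
Criminal history: 8 prior points → Category A (0-8).
Level 22 falls in the 18-22 band.
Grid: Level 18-22 × Category A = 23-31 months.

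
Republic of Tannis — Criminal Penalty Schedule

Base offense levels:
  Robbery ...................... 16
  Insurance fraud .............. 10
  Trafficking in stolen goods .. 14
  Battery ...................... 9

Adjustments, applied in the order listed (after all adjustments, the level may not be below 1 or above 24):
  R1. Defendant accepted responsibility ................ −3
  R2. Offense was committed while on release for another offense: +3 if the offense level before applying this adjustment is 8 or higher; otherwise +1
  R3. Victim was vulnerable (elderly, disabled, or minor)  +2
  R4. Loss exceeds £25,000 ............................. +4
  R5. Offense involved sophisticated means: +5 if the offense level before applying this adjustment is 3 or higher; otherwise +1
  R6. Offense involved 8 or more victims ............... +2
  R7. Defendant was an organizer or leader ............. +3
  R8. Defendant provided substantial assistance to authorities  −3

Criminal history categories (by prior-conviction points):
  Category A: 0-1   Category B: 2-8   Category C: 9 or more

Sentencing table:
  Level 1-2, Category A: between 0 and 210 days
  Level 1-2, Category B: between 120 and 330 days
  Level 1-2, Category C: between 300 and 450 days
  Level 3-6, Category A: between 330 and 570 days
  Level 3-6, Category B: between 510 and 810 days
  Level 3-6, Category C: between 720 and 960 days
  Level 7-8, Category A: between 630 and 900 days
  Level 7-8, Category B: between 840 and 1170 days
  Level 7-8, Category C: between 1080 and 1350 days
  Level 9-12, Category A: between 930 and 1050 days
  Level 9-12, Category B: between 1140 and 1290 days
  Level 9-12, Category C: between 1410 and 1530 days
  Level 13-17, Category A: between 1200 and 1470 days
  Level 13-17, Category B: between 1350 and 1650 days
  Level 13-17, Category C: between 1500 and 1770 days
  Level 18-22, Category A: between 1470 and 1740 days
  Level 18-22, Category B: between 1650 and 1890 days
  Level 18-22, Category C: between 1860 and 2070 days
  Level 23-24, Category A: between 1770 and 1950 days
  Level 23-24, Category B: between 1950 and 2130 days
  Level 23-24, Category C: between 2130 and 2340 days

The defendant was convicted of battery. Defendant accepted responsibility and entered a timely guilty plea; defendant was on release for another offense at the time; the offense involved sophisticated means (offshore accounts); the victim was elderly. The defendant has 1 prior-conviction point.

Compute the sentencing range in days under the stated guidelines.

Base offense level for battery: 9.
R1 applies: 9 − 3 = 6.
R2 applies (level before this adjustment is 6 < 8, so +1): 6 + 1 = 7.
R3 applies: 7 + 2 = 9.
R4 does not apply.
R5 applies (level before this adjustment is 9 ≥ 3, so +5): 9 + 5 = 14.
Final offense level: 14.
Criminal history: 1 prior point → Category A (0-1).
Level 14 falls in the 13-17 band.
Grid: Level 13-17 × Category A = 1200-1470 days.

1200-1470 days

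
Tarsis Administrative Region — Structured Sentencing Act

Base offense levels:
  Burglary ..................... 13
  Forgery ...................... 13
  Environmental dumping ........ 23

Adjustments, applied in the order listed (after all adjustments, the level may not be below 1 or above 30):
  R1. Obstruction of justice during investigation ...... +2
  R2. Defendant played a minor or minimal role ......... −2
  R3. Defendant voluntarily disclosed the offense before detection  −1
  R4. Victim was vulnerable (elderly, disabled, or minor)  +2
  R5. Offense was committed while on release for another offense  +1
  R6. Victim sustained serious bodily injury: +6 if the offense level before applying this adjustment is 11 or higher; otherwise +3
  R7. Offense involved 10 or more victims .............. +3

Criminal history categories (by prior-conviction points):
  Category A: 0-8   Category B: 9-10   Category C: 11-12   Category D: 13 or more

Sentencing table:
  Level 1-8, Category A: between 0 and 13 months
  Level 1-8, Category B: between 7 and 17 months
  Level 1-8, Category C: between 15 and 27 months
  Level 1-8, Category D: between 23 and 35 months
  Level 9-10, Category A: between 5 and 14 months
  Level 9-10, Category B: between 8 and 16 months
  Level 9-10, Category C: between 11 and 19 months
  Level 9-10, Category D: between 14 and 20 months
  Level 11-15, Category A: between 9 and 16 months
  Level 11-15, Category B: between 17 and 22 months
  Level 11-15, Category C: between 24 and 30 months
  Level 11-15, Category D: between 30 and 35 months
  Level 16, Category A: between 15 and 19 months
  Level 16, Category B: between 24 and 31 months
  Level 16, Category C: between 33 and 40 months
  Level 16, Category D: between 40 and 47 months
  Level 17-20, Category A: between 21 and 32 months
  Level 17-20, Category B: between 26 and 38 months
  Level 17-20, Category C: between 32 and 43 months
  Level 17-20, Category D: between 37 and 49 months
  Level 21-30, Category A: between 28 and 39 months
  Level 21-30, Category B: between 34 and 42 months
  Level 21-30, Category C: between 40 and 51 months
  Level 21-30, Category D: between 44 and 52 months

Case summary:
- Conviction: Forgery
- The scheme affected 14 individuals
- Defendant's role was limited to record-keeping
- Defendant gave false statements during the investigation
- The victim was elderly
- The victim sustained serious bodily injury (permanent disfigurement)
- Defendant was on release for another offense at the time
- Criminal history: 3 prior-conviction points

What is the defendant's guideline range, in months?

28-39 months

Base offense level for forgery: 13.
R1 applies: 13 + 2 = 15.
R2 applies: 15 − 2 = 13.
R3 does not apply.
R4 applies: 13 + 2 = 15.
R5 applies: 15 + 1 = 16.
R6 applies (level before this adjustment is 16 ≥ 11, so +6): 16 + 6 = 22.
R7 applies: 22 + 3 = 25.
Final offense level: 25.
Criminal history: 3 prior points → Category A (0-8).
Level 25 falls in the 21-30 band.
Grid: Level 21-30 × Category A = 28-39 months.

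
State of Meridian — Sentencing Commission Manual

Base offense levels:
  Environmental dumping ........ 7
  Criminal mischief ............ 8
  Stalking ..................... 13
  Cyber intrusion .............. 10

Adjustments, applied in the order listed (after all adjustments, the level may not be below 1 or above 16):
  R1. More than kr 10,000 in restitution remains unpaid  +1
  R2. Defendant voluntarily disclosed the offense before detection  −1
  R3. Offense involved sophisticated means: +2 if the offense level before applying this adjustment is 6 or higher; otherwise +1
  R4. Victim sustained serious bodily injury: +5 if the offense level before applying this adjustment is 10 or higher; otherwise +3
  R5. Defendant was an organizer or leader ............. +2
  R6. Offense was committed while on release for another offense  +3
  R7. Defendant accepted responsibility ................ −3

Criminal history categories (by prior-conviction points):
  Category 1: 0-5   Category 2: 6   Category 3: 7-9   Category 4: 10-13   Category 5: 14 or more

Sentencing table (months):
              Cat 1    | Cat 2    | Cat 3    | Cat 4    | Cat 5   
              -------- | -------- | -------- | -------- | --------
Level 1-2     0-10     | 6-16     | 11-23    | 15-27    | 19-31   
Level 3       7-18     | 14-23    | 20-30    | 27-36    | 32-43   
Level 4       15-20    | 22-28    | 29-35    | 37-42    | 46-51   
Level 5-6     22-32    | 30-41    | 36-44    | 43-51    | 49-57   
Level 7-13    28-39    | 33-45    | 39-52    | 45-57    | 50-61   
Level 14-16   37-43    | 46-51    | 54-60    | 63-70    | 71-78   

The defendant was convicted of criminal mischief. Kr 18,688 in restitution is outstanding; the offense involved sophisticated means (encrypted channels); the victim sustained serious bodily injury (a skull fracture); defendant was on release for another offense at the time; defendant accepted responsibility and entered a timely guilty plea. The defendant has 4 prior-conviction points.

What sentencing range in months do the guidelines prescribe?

37-43 months

Base offense level for criminal mischief: 8.
R1 applies: 8 + 1 = 9.
R2 does not apply.
R3 applies (level before this adjustment is 9 ≥ 6, so +2): 9 + 2 = 11.
R4 applies (level before this adjustment is 11 ≥ 10, so +5): 11 + 5 = 16.
R6 applies: 16 + 3 = 19.
R7 applies: 19 − 3 = 16.
Final offense level: 16.
Criminal history: 4 prior points → Category 1 (0-5).
Level 16 falls in the 14-16 band.
Grid: Level 14-16 × Category 1 = 37-43 months.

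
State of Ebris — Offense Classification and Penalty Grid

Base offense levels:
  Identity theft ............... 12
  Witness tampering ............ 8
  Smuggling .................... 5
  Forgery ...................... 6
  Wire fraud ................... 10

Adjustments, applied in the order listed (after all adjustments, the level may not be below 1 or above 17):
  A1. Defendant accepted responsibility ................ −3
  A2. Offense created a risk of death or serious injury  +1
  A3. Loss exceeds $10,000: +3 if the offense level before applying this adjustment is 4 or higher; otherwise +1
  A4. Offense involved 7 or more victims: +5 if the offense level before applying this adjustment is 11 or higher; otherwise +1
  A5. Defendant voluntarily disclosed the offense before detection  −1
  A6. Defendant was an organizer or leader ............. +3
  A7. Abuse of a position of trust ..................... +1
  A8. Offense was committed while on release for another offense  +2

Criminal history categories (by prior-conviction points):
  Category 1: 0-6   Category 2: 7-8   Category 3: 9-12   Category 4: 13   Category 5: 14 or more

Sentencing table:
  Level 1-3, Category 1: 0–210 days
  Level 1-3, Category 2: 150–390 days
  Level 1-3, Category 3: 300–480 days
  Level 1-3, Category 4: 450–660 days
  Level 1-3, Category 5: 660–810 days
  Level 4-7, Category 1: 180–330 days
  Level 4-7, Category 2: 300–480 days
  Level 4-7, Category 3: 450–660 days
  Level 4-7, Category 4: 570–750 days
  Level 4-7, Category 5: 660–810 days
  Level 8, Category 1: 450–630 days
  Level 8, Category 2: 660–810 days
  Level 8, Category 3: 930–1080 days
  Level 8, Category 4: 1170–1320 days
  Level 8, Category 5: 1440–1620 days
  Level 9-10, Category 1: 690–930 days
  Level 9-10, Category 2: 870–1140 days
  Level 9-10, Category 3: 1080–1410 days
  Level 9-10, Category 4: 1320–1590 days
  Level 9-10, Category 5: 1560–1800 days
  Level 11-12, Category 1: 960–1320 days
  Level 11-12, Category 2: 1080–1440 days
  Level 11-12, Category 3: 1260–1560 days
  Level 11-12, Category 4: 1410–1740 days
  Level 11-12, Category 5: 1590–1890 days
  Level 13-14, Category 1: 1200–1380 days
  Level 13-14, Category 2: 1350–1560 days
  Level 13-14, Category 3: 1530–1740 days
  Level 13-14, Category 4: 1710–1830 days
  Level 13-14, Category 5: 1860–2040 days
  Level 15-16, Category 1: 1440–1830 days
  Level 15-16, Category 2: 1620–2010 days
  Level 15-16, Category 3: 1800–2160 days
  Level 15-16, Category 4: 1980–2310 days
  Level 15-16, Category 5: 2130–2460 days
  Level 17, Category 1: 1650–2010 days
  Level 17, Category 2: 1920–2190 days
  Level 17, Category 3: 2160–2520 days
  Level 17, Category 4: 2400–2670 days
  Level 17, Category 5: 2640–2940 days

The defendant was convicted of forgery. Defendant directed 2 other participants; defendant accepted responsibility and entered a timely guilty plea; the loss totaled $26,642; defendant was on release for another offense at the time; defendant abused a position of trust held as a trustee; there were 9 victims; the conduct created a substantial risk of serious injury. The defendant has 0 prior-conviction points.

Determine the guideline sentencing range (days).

1200-1380 days

Base offense level for forgery: 6.
A1 applies: 6 − 3 = 3.
A2 applies: 3 + 1 = 4.
A3 applies (level before this adjustment is 4 ≥ 4, so +3): 4 + 3 = 7.
A4 applies (level before this adjustment is 7 < 11, so +1): 7 + 1 = 8.
A6 applies: 8 + 3 = 11.
A7 applies: 11 + 1 = 12.
A8 applies: 12 + 2 = 14.
Final offense level: 14.
Criminal history: 0 prior points → Category 1 (0-6).
Level 14 falls in the 13-14 band.
Grid: Level 13-14 × Category 1 = 1200-1380 days.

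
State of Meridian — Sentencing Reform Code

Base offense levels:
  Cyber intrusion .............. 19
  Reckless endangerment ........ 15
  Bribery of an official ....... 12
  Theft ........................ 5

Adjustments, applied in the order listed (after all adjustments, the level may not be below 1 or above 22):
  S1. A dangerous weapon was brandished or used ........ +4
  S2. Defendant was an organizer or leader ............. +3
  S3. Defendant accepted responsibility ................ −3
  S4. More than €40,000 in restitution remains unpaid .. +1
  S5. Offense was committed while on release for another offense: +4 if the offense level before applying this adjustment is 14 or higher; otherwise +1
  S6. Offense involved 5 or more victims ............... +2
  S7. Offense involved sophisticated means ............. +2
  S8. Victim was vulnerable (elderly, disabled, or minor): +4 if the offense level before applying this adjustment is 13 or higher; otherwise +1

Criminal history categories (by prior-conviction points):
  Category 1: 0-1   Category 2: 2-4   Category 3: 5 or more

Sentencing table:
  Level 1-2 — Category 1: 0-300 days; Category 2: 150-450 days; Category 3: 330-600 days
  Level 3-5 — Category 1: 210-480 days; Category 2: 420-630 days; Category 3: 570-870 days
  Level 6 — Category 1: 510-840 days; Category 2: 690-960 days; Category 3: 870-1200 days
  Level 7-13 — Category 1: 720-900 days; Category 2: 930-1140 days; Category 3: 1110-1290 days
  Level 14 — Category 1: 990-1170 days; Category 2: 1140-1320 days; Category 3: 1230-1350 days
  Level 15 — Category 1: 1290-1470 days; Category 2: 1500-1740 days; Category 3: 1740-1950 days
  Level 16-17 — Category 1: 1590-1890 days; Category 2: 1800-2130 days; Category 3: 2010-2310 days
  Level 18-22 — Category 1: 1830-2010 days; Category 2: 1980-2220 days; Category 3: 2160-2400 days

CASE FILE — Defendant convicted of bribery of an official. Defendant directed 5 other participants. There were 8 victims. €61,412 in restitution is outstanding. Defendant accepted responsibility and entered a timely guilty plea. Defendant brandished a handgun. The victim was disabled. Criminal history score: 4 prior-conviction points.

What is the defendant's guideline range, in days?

1980-2220 days

Base offense level for bribery of an official: 12.
S1 applies: 12 + 4 = 16.
S2 applies: 16 + 3 = 19.
S3 applies: 19 − 3 = 16.
S4 applies: 16 + 1 = 17.
S5 does not apply.
S6 applies: 17 + 2 = 19.
S7 does not apply.
S8 applies (level before this adjustment is 19 ≥ 13, so +4): 19 + 4 = 23.
Level 23 exceeds the maximum of 22; capped at 22.
Final offense level: 22.
Criminal history: 4 prior points → Category 2 (2-4).
Level 22 falls in the 18-22 band.
Grid: Level 18-22 × Category 2 = 1980-2220 days.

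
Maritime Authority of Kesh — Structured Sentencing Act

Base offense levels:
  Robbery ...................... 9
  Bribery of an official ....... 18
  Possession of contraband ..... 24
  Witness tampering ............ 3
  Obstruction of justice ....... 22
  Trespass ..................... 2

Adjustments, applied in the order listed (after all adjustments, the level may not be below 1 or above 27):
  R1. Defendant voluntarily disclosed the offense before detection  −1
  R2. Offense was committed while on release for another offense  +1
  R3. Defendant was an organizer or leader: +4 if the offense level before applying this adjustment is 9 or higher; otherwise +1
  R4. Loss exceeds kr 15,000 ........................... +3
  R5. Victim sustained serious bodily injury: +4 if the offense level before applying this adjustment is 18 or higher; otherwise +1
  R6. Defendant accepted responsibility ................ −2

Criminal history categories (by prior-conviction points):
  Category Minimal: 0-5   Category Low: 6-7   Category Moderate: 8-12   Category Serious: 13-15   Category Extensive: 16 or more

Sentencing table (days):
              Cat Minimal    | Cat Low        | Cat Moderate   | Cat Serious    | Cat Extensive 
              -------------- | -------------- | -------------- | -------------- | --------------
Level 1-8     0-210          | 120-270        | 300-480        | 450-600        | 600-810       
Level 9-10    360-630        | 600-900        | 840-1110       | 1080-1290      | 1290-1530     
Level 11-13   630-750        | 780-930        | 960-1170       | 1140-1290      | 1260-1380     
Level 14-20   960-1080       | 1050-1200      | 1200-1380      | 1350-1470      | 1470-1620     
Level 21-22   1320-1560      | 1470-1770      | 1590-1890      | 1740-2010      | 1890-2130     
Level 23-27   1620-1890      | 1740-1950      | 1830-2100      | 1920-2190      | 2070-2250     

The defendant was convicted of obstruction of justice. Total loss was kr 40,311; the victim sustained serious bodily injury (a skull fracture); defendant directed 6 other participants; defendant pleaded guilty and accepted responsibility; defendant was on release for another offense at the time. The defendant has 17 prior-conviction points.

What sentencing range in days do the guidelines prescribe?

Base offense level for obstruction of justice: 22.
R1 does not apply.
R2 applies: 22 + 1 = 23.
R3 applies (level before this adjustment is 23 ≥ 9, so +4): 23 + 4 = 27.
R4 applies: 27 + 3 = 30.
R5 applies (level before this adjustment is 30 ≥ 18, so +4): 30 + 4 = 34.
R6 applies: 34 − 2 = 32.
Level 32 exceeds the maximum of 27; capped at 27.
Final offense level: 27.
Criminal history: 17 prior points → Category Extensive (16+).
Level 27 falls in the 23-27 band.
Grid: Level 23-27 × Category Extensive = 2070-2250 days.

2070-2250 days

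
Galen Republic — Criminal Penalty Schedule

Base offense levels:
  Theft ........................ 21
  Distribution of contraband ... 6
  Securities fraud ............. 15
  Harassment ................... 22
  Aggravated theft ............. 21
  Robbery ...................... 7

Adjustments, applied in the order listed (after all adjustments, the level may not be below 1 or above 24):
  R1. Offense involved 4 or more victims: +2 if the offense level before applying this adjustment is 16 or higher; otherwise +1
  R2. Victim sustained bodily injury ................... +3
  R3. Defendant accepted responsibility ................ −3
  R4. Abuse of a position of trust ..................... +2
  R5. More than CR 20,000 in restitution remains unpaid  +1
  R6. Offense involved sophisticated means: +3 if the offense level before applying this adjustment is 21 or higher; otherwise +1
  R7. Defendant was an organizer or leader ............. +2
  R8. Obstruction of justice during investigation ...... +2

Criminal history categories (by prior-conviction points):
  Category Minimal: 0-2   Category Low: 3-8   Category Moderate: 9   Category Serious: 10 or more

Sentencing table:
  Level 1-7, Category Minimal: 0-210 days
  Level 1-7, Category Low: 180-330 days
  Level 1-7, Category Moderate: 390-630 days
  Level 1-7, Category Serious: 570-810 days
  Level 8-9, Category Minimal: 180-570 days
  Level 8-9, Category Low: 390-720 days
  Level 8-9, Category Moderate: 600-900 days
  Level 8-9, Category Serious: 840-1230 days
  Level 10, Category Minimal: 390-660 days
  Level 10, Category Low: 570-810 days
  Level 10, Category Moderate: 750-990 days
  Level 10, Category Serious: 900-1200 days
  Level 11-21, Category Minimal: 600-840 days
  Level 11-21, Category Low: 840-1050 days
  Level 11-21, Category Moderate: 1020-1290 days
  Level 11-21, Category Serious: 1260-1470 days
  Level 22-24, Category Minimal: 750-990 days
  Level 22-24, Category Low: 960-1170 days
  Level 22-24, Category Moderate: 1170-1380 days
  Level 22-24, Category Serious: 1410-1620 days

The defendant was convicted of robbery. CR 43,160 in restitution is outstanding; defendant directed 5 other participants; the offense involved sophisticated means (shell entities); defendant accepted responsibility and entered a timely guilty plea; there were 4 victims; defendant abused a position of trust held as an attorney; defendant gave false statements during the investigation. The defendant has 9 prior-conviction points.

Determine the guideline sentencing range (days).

1020-1290 days

Base offense level for robbery: 7.
R1 applies (level before this adjustment is 7 < 16, so +1): 7 + 1 = 8.
R2 does not apply.
R3 applies: 8 − 3 = 5.
R4 applies: 5 + 2 = 7.
R5 applies: 7 + 1 = 8.
R6 applies (level before this adjustment is 8 < 21, so +1): 8 + 1 = 9.
R7 applies: 9 + 2 = 11.
R8 applies: 11 + 2 = 13.
Final offense level: 13.
Criminal history: 9 prior points → Category Moderate (9).
Level 13 falls in the 11-21 band.
Grid: Level 11-21 × Category Moderate = 1020-1290 days.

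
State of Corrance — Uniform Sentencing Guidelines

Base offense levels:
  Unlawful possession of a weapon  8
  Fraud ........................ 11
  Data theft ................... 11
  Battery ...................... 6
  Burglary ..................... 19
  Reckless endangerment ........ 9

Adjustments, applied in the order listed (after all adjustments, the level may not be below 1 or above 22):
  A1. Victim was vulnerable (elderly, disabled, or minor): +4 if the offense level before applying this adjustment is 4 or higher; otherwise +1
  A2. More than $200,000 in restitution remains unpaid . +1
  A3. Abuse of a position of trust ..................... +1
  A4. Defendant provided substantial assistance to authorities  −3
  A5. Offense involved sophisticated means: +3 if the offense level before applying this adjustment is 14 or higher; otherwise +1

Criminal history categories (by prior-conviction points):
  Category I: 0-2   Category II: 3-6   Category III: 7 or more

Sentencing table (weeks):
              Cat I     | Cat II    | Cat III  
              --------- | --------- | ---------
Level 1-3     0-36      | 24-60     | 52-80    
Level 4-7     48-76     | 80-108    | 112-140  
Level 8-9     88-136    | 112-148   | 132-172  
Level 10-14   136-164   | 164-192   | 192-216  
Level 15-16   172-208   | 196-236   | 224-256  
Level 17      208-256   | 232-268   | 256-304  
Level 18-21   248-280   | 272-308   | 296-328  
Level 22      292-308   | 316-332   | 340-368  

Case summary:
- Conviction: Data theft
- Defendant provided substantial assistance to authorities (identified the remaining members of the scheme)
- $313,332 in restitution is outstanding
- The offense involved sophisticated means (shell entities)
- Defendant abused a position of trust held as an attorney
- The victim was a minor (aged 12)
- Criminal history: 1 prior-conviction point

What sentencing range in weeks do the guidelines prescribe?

Base offense level for data theft: 11.
A1 applies (level before this adjustment is 11 ≥ 4, so +4): 11 + 4 = 15.
A2 applies: 15 + 1 = 16.
A3 applies: 16 + 1 = 17.
A4 applies: 17 − 3 = 14.
A5 applies (level before this adjustment is 14 ≥ 14, so +3): 14 + 3 = 17.
Final offense level: 17.
Criminal history: 1 prior point → Category I (0-2).
Level 17 falls in the 17 band.
Grid: Level 17 × Category I = 208-256 weeks.

208-256 weeks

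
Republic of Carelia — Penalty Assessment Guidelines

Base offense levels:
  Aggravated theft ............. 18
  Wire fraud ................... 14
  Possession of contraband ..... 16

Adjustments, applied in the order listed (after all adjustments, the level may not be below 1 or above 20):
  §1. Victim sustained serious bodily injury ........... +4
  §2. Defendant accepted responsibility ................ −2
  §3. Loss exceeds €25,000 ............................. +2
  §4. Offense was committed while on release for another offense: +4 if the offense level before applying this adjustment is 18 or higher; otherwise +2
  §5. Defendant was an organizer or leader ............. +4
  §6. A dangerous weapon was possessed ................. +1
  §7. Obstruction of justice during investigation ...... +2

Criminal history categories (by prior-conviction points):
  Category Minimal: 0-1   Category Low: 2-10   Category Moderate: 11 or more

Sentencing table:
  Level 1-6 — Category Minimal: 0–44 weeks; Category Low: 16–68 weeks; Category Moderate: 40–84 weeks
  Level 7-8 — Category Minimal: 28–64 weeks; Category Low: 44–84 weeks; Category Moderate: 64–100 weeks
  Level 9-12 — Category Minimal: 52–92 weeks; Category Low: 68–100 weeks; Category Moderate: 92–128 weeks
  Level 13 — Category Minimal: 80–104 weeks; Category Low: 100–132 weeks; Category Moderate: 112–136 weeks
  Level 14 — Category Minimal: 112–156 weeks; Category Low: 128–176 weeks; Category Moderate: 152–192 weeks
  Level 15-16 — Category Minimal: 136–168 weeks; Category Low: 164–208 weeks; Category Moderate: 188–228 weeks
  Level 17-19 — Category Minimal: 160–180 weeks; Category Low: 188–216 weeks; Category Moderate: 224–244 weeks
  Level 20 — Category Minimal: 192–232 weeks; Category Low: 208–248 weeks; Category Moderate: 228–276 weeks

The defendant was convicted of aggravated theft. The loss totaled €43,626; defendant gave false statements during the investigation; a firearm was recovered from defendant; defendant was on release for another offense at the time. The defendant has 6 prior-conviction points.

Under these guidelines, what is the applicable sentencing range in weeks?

208-248 weeks

Base offense level for aggravated theft: 18.
§1 does not apply.
§2 does not apply.
§3 applies: 18 + 2 = 20.
§4 applies (level before this adjustment is 20 ≥ 18, so +4): 20 + 4 = 24.
§5 does not apply.
§6 applies: 24 + 1 = 25.
§7 applies: 25 + 2 = 27.
Level 27 exceeds the maximum of 20; capped at 20.
Final offense level: 20.
Criminal history: 6 prior points → Category Low (2-10).
Level 20 falls in the 20 band.
Grid: Level 20 × Category Low = 208-248 weeks.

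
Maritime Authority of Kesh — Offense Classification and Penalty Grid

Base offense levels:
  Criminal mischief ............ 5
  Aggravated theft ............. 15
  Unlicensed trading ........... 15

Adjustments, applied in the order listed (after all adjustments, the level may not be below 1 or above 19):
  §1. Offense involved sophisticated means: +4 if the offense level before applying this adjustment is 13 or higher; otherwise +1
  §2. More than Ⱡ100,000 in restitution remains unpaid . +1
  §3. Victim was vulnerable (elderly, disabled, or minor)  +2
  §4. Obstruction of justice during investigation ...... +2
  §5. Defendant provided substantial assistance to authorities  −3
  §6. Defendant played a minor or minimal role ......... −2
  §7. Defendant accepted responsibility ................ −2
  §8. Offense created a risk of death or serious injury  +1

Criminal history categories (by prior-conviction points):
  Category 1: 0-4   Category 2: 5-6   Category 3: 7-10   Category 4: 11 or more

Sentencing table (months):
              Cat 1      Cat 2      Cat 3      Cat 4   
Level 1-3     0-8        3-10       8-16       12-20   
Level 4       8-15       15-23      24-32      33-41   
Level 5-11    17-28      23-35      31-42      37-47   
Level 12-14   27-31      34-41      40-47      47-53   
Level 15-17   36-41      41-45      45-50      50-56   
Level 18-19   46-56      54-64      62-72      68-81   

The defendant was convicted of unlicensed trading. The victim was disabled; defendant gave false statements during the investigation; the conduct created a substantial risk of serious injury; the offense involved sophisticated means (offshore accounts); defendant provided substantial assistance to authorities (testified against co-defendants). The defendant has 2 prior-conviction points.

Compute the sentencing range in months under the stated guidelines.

46-56 months

Base offense level for unlicensed trading: 15.
§1 applies (level before this adjustment is 15 ≥ 13, so +4): 15 + 4 = 19.
§3 applies: 19 + 2 = 21.
§4 applies: 21 + 2 = 23.
§5 applies: 23 − 3 = 20.
§6 does not apply.
§7 does not apply.
§8 applies: 20 + 1 = 21.
Level 21 exceeds the maximum of 19; capped at 19.
Final offense level: 19.
Criminal history: 2 prior points → Category 1 (0-4).
Level 19 falls in the 18-19 band.
Grid: Level 18-19 × Category 1 = 46-56 months.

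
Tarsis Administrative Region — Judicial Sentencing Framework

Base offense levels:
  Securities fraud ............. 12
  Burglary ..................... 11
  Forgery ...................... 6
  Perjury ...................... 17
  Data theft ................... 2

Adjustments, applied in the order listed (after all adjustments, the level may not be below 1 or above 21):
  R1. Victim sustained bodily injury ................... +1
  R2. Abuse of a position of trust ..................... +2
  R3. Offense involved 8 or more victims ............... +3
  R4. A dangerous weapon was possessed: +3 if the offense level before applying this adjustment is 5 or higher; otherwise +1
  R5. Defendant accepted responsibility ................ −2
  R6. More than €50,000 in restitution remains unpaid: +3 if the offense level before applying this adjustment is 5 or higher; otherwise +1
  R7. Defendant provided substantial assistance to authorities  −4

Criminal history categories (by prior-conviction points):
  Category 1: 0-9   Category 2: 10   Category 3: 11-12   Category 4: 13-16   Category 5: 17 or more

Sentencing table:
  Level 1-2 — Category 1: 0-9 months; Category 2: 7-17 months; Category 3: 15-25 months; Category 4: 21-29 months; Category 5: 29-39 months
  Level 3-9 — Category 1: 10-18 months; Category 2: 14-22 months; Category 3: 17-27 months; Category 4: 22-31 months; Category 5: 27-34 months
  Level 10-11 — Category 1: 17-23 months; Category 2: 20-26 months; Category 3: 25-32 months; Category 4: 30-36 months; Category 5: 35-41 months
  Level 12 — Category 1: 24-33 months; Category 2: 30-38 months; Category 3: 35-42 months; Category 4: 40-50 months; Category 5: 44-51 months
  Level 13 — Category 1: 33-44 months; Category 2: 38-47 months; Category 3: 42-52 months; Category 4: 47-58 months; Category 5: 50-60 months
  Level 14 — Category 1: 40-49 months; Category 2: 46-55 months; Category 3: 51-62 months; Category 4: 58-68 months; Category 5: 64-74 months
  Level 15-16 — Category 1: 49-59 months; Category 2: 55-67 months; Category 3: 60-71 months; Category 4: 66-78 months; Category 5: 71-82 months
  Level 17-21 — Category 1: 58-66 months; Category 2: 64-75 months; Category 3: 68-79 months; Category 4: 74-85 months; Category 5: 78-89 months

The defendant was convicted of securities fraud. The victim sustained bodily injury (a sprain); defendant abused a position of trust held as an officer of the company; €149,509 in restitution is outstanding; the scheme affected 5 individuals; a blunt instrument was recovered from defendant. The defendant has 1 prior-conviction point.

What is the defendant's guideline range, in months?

58-66 months

Base offense level for securities fraud: 12.
R1 applies: 12 + 1 = 13.
R2 applies: 13 + 2 = 15.
R4 applies (level before this adjustment is 15 ≥ 5, so +3): 15 + 3 = 18.
R6 applies (level before this adjustment is 18 ≥ 5, so +3): 18 + 3 = 21.
Final offense level: 21.
Criminal history: 1 prior point → Category 1 (0-9).
Level 21 falls in the 17-21 band.
Grid: Level 17-21 × Category 1 = 58-66 months.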